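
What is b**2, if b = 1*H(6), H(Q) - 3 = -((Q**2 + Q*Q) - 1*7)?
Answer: 3844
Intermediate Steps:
H(Q) = 10 - 2*Q**2 (H(Q) = 3 - ((Q**2 + Q*Q) - 1*7) = 3 - ((Q**2 + Q**2) - 7) = 3 - (2*Q**2 - 7) = 3 - (-7 + 2*Q**2) = 3 + (7 - 2*Q**2) = 10 - 2*Q**2)
b = -62 (b = 1*(10 - 2*6**2) = 1*(10 - 2*36) = 1*(10 - 72) = 1*(-62) = -62)
b**2 = (-62)**2 = 3844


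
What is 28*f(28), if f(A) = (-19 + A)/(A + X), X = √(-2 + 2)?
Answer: 9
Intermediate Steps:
X = 0 (X = √0 = 0)
f(A) = (-19 + A)/A (f(A) = (-19 + A)/(A + 0) = (-19 + A)/A)
28*f(28) = 28*((-19 + 28)/28) = 28*((1/28)*9) = 28*(9/28) = 9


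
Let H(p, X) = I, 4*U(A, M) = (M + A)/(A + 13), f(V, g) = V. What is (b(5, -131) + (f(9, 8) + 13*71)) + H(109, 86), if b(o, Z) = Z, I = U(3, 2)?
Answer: 51269/64 ≈ 801.08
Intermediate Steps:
U(A, M) = (A + M)/(4*(13 + A)) (U(A, M) = ((M + A)/(A + 13))/4 = ((A + M)/(13 + A))/4 = (A + M)/(4*(13 + A)))
I = 5/64 (I = (3 + 2)/(4*(13 + 3)) = (1/4)*5/16 = (1/4)*(1/16)*5 = 5/64 ≈ 0.078125)
H(p, X) = 5/64
(b(5, -131) + (f(9, 8) + 13*71)) + H(109, 86) = (-131 + (9 + 13*71)) + 5/64 = (-131 + (9 + 923)) + 5/64 = (-131 + 932) + 5/64 = 801 + 5/64 = 51269/64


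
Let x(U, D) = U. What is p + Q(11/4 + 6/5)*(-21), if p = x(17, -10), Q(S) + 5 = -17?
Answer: 479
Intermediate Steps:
Q(S) = -22 (Q(S) = -5 - 17 = -22)
p = 17
p + Q(11/4 + 6/5)*(-21) = 17 - 22*(-21) = 17 + 462 = 479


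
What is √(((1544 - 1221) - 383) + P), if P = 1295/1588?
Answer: I*√37312045/794 ≈ 7.6931*I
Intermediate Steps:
P = 1295/1588 (P = 1295*(1/1588) = 1295/1588 ≈ 0.81549)
√(((1544 - 1221) - 383) + P) = √(((1544 - 1221) - 383) + 1295/1588) = √((323 - 383) + 1295/1588) = √(-60 + 1295/1588) = √(-93985/1588) = I*√37312045/794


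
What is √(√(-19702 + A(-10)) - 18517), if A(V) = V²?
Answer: √(-18517 + 99*I*√2) ≈ 0.5144 + 136.08*I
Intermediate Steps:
√(√(-19702 + A(-10)) - 18517) = √(√(-19702 + (-10)²) - 18517) = √(√(-19702 + 100) - 18517) = √(√(-19602) - 18517) = √(99*I*√2 - 18517) = √(-18517 + 99*I*√2)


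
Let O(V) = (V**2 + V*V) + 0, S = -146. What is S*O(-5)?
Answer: -7300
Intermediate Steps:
O(V) = 2*V**2 (O(V) = (V**2 + V**2) + 0 = 2*V**2 + 0 = 2*V**2)
S*O(-5) = -292*(-5)**2 = -292*25 = -146*50 = -7300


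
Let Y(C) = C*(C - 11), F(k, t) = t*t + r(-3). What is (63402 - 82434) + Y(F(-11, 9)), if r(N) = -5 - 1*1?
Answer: -14232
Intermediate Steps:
r(N) = -6 (r(N) = -5 - 1 = -6)
F(k, t) = -6 + t² (F(k, t) = t*t - 6 = t² - 6 = -6 + t²)
Y(C) = C*(-11 + C)
(63402 - 82434) + Y(F(-11, 9)) = (63402 - 82434) + (-6 + 9²)*(-11 + (-6 + 9²)) = -19032 + (-6 + 81)*(-11 + (-6 + 81)) = -19032 + 75*(-11 + 75) = -19032 + 75*64 = -19032 + 4800 = -14232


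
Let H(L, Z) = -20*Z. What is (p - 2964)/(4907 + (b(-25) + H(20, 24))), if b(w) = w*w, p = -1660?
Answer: -1156/1263 ≈ -0.91528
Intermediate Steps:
b(w) = w²
(p - 2964)/(4907 + (b(-25) + H(20, 24))) = (-1660 - 2964)/(4907 + ((-25)² - 20*24)) = -4624/(4907 + (625 - 480)) = -4624/(4907 + 145) = -4624/5052 = -4624*1/5052 = -1156/1263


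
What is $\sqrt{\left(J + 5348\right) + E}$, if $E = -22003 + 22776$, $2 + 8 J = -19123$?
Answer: $\frac{\sqrt{59686}}{4} \approx 61.077$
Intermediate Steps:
$J = - \frac{19125}{8}$ ($J = - \frac{1}{4} + \frac{1}{8} \left(-19123\right) = - \frac{1}{4} - \frac{19123}{8} = - \frac{19125}{8} \approx -2390.6$)
$E = 773$
$\sqrt{\left(J + 5348\right) + E} = \sqrt{\left(- \frac{19125}{8} + 5348\right) + 773} = \sqrt{\frac{23659}{8} + 773} = \sqrt{\frac{29843}{8}} = \frac{\sqrt{59686}}{4}$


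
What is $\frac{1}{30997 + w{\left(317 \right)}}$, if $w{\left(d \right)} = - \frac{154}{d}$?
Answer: $\frac{317}{9825895} \approx 3.2262 \cdot 10^{-5}$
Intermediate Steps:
$\frac{1}{30997 + w{\left(317 \right)}} = \frac{1}{30997 - \frac{154}{317}} = \frac{1}{\frac{9825895}{317}} = \frac{317}{9825895}$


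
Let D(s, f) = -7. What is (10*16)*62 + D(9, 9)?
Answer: 9913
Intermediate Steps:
(10*16)*62 + D(9, 9) = (10*16)*62 - 7 = 160*62 - 7 = 9920 - 7 = 9913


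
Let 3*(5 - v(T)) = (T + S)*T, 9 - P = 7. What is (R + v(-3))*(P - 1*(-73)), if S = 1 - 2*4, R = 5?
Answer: 0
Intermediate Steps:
P = 2 (P = 9 - 1*7 = 9 - 7 = 2)
S = -7 (S = 1 - 8 = -7)
v(T) = 5 - T*(-7 + T)/3 (v(T) = 5 - (T - 7)*T/3 = 5 - (-7 + T)*T/3 = 5 - T*(-7 + T)/3)
(R + v(-3))*(P - 1*(-73)) = (5 + (5 - 1/3*(-3)**2 + (7/3)*(-3)))*(2 - 1*(-73)) = (5 + (5 - 1/3*9 - 7))*(2 + 73) = (5 + (5 - 3 - 7))*75 = (5 - 5)*75 = 0*75 = 0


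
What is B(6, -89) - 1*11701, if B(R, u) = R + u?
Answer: -11784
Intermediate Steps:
B(6, -89) - 1*11701 = (6 - 89) - 1*11701 = -83 - 11701 = -11784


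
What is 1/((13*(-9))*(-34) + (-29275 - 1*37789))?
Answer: -1/63086 ≈ -1.5851e-5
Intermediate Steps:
1/((13*(-9))*(-34) + (-29275 - 1*37789)) = 1/(-117*(-34) + (-29275 - 37789)) = 1/(3978 - 67064) = 1/(-63086) = -1/63086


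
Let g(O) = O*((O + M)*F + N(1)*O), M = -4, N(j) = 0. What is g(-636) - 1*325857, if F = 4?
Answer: 1302303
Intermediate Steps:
g(O) = O*(-16 + 4*O) (g(O) = O*((O - 4)*4 + 0*O) = O*((-4 + O)*4 + 0) = O*((-16 + 4*O) + 0) = O*(-16 + 4*O))
g(-636) - 1*325857 = 4*(-636)*(-4 - 636) - 1*325857 = 4*(-636)*(-640) - 325857 = 1628160 - 325857 = 1302303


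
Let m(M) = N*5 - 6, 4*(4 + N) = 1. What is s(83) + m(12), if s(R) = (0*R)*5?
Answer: -99/4 ≈ -24.750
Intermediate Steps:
N = -15/4 (N = -4 + (¼)*1 = -4 + ¼ = -15/4 ≈ -3.7500)
s(R) = 0 (s(R) = 0*5 = 0)
m(M) = -99/4 (m(M) = -15/4*5 - 6 = -75/4 - 6 = -99/4)
s(83) + m(12) = 0 - 99/4 = -99/4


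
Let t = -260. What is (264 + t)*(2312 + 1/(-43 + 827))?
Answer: 1812609/196 ≈ 9248.0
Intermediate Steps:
(264 + t)*(2312 + 1/(-43 + 827)) = (264 - 260)*(2312 + 1/(-43 + 827)) = 4*(2312 + 1/784) = 4*(1812609/784) = 1812609/196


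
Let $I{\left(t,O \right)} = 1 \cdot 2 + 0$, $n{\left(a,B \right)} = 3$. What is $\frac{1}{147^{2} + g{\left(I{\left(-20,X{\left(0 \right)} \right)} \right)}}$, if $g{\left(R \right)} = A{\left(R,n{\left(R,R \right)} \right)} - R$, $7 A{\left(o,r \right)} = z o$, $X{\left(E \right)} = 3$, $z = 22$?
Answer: $\frac{7}{151293} \approx 4.6268 \cdot 10^{-5}$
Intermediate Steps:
$I{\left(t,O \right)} = 2$ ($I{\left(t,O \right)} = 2 + 0 = 2$)
$A{\left(o,r \right)} = \frac{22 o}{7}$
$g{\left(R \right)} = \frac{15 R}{7}$ ($g{\left(R \right)} = \frac{22 R}{7} - R = \frac{15 R}{7}$)
$\frac{1}{147^{2} + g{\left(I{\left(-20,X{\left(0 \right)} \right)} \right)}} = \frac{1}{147^{2} + \frac{15}{7} \cdot 2} = \frac{1}{21609 + \frac{30}{7}} = \frac{1}{\frac{151293}{7}} = \frac{7}{151293}$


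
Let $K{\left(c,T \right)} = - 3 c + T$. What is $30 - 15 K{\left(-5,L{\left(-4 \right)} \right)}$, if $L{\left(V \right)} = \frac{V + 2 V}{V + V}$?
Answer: $- \frac{435}{2} \approx -217.5$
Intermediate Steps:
$L{\left(V \right)} = \frac{3}{2}$ ($L{\left(V \right)} = \frac{3 V}{2 V} = 3 V \frac{1}{2 V} = \frac{3}{2}$)
$K{\left(c,T \right)} = T - 3 c$
$30 - 15 K{\left(-5,L{\left(-4 \right)} \right)} = 30 - 15 \left(\frac{3}{2} - -15\right) = 30 - 15 \left(\frac{3}{2} + 15\right) = 30 - \frac{495}{2} = - \frac{435}{2}$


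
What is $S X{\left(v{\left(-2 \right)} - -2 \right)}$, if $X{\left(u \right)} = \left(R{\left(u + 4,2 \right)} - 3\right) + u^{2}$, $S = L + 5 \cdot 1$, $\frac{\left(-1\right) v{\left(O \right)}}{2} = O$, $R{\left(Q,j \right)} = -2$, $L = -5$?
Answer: $0$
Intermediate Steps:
$v{\left(O \right)} = - 2 O$
$S = 0$ ($S = -5 + 5 \cdot 1 = -5 + 5 = 0$)
$X{\left(u \right)} = -5 + u^{2}$ ($X{\left(u \right)} = \left(-2 - 3\right) + u^{2} = -5 + u^{2}$)
$S X{\left(v{\left(-2 \right)} - -2 \right)} = 0 \left(-5 + \left(\left(-2\right) \left(-2\right) - -2\right)^{2}\right) = 0 \left(-5 + \left(4 + 2\right)^{2}\right) = 0 \left(-5 + 6^{2}\right) = 0 \left(-5 + 36\right) = 0 \cdot 31 = 0$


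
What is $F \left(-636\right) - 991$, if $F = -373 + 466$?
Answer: $-60139$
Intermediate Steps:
$F = 93$
$F \left(-636\right) - 991 = 93 \left(-636\right) - 991 = -59148 - 991 = -60139$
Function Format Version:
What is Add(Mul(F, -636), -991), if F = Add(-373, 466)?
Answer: -60139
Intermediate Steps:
F = 93
Add(Mul(F, -636), -991) = Add(Mul(93, -636), -991) = Add(-59148, -991) = -60139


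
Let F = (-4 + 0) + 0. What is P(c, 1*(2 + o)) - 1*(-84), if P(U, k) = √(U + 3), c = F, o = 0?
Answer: 84 + I ≈ 84.0 + 1.0*I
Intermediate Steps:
F = -4 (F = -4 + 0 = -4)
c = -4
P(U, k) = √(3 + U)
P(c, 1*(2 + o)) - 1*(-84) = √(3 - 4) - 1*(-84) = √(-1) + 84 = I + 84 = 84 + I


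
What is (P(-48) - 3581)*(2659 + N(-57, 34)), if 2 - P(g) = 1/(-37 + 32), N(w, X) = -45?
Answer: -46774916/5 ≈ -9.3550e+6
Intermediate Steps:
P(g) = 11/5 (P(g) = 2 - 1/(-37 + 32) = 2 - 1/(-5) = 2 - 1*(-⅕) = 2 + ⅕ = 11/5)
(P(-48) - 3581)*(2659 + N(-57, 34)) = (11/5 - 3581)*(2659 - 45) = -17894/5*2614 = -46774916/5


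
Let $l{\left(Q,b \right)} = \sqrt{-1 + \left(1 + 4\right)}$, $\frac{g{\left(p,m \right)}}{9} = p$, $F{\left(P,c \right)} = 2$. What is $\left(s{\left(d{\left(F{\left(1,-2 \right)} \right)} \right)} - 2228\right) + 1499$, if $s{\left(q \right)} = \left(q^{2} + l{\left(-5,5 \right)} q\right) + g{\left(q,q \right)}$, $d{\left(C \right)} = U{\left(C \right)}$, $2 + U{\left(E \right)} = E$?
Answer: $-729$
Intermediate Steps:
$U{\left(E \right)} = -2 + E$
$d{\left(C \right)} = -2 + C$
$g{\left(p,m \right)} = 9 p$
$l{\left(Q,b \right)} = 2$ ($l{\left(Q,b \right)} = \sqrt{-1 + 5} = \sqrt{4} = 2$)
$s{\left(q \right)} = q^{2} + 11 q$ ($s{\left(q \right)} = \left(q^{2} + 2 q\right) + 9 q = q^{2} + 11 q$)
$\left(s{\left(d{\left(F{\left(1,-2 \right)} \right)} \right)} - 2228\right) + 1499 = \left(\left(-2 + 2\right) \left(11 + \left(-2 + 2\right)\right) - 2228\right) + 1499 = \left(0 \left(11 + 0\right) - 2228\right) + 1499 = \left(0 \cdot 11 - 2228\right) + 1499 = \left(0 - 2228\right) + 1499 = -2228 + 1499 = -729$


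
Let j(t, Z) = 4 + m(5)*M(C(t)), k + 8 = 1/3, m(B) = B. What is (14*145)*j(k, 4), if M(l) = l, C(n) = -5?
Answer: -42630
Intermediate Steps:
k = -23/3 (k = -8 + 1/3 = -8 + ⅓ = -23/3 ≈ -7.6667)
j(t, Z) = -21 (j(t, Z) = 4 + 5*(-5) = 4 - 25 = -21)
(14*145)*j(k, 4) = (14*145)*(-21) = 2030*(-21) = -42630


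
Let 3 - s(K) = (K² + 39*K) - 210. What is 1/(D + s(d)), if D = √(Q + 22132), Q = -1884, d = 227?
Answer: -60169/3620288313 - 2*√5062/3620288313 ≈ -1.6659e-5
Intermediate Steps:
s(K) = 213 - K² - 39*K (s(K) = 3 - ((K² + 39*K) - 210) = 3 - (-210 + K² + 39*K) = 3 + (210 - K² - 39*K) = 213 - K² - 39*K)
D = 2*√5062 (D = √(-1884 + 22132) = √20248 = 2*√5062 ≈ 142.30)
1/(D + s(d)) = 1/(2*√5062 + (213 - 1*227² - 39*227)) = 1/(2*√5062 + (213 - 1*51529 - 8853)) = 1/(2*√5062 + (213 - 51529 - 8853)) = 1/(2*√5062 - 60169) = 1/(-60169 + 2*√5062)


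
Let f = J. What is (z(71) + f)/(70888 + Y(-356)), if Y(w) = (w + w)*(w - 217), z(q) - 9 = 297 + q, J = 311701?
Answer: 156039/239432 ≈ 0.65170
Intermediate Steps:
z(q) = 306 + q (z(q) = 9 + (297 + q) = 306 + q)
f = 311701
Y(w) = 2*w*(-217 + w) (Y(w) = (2*w)*(-217 + w) = 2*w*(-217 + w))
(z(71) + f)/(70888 + Y(-356)) = ((306 + 71) + 311701)/(70888 + 2*(-356)*(-217 - 356)) = (377 + 311701)/(70888 + 2*(-356)*(-573)) = 312078/(70888 + 407976) = 312078/478864 = 312078*(1/478864) = 156039/239432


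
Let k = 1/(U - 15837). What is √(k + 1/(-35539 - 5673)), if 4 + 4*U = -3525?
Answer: 5*I*√6386653652639/1378067462 ≈ 0.0091693*I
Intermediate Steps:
U = -3529/4 (U = -1 + (¼)*(-3525) = -1 - 3525/4 = -3529/4 ≈ -882.25)
k = -4/66877 (k = 1/(-3529/4 - 15837) = 1/(-66877/4) = -4/66877 ≈ -5.9811e-5)
√(k + 1/(-35539 - 5673)) = √(-4/66877 + 1/(-35539 - 5673)) = √(-4/66877 + 1/(-41212)) = √(-4/66877 - 1/41212) = √(-231725/2756134924) = 5*I*√6386653652639/1378067462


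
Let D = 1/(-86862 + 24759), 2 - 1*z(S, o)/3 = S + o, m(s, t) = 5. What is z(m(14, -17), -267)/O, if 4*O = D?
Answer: -196742304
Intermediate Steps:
z(S, o) = 6 - 3*S - 3*o (z(S, o) = 6 - 3*(S + o) = 6 + (-3*S - 3*o) = 6 - 3*S - 3*o)
D = -1/62103 (D = 1/(-62103) = -1/62103 ≈ -1.6102e-5)
O = -1/248412 (O = (1/4)*(-1/62103) = -1/248412 ≈ -4.0256e-6)
z(m(14, -17), -267)/O = (6 - 3*5 - 3*(-267))/(-1/248412) = (6 - 15 + 801)*(-248412) = 792*(-248412) = -196742304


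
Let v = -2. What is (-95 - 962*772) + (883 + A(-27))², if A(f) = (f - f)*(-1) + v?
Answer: 33402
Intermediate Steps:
A(f) = -2 (A(f) = (f - f)*(-1) - 2 = 0*(-1) - 2 = 0 - 2 = -2)
(-95 - 962*772) + (883 + A(-27))² = (-95 - 962*772) + (883 - 2)² = (-95 - 742664) + 881² = -742759 + 776161 = 33402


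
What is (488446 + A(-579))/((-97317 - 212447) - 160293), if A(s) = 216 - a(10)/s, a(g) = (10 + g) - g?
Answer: -282935308/272163003 ≈ -1.0396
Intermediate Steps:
a(g) = 10
A(s) = 216 - 10/s
(488446 + A(-579))/((-97317 - 212447) - 160293) = (488446 + (216 - 10/(-579)))/((-97317 - 212447) - 160293) = (488446 + (216 - 10*(-1/579)))/(-309764 - 160293) = (488446 + (216 + 10/579))/(-470057) = (488446 + 125074/579)*(-1/470057) = (282935308/579)*(-1/470057) = -282935308/272163003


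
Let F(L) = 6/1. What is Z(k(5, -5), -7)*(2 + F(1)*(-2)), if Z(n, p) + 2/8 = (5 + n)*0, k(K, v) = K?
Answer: 5/2 ≈ 2.5000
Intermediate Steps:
Z(n, p) = -1/4 (Z(n, p) = -1/4 + (5 + n)*0 = -1/4 + 0 = -1/4)
F(L) = 6 (F(L) = 6*1 = 6)
Z(k(5, -5), -7)*(2 + F(1)*(-2)) = -(2 + 6*(-2))/4 = -(2 - 12)/4 = -1/4*(-10) = 5/2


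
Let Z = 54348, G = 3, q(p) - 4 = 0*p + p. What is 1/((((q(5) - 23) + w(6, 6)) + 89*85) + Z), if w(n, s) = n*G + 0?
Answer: 1/61917 ≈ 1.6151e-5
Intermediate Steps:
q(p) = 4 + p (q(p) = 4 + (0*p + p) = 4 + (0 + p) = 4 + p)
w(n, s) = 3*n (w(n, s) = n*3 + 0 = 3*n + 0 = 3*n)
1/((((q(5) - 23) + w(6, 6)) + 89*85) + Z) = 1/(((((4 + 5) - 23) + 3*6) + 89*85) + 54348) = 1/((((9 - 23) + 18) + 7565) + 54348) = 1/(((-14 + 18) + 7565) + 54348) = 1/((4 + 7565) + 54348) = 1/(7569 + 54348) = 1/61917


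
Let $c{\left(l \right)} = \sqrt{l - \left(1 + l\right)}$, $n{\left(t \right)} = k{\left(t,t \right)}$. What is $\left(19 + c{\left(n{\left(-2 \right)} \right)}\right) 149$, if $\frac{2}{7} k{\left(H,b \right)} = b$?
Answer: $2831 + 149 i \approx 2831.0 + 149.0 i$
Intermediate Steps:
$k{\left(H,b \right)} = \frac{7 b}{2}$
$n{\left(t \right)} = \frac{7 t}{2}$
$c{\left(l \right)} = i$ ($c{\left(l \right)} = \sqrt{-1} = i$)
$\left(19 + c{\left(n{\left(-2 \right)} \right)}\right) 149 = \left(19 + i\right) 149 = 2831 + 149 i$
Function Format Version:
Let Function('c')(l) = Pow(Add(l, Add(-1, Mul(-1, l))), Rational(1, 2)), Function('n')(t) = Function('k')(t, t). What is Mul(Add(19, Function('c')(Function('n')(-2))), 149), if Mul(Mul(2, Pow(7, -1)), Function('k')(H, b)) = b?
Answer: Add(2831, Mul(149, I)) ≈ Add(2831.0, Mul(149.00, I))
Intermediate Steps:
Function('k')(H, b) = Mul(Rational(7, 2), b)
Function('n')(t) = Mul(Rational(7, 2), t)
Function('c')(l) = I (Function('c')(l) = Pow(-1, Rational(1, 2)) = I)
Mul(Add(19, Function('c')(Function('n')(-2))), 149) = Mul(Add(19, I), 149) = Add(2831, Mul(149, I))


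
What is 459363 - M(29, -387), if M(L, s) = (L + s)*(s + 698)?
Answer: 570701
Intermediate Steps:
M(L, s) = (698 + s)*(L + s) (M(L, s) = (L + s)*(698 + s) = (698 + s)*(L + s))
459363 - M(29, -387) = 459363 - ((-387)² + 698*29 + 698*(-387) + 29*(-387)) = 459363 - (149769 + 20242 - 270126 - 11223) = 459363 - 1*(-111338) = 459363 + 111338 = 570701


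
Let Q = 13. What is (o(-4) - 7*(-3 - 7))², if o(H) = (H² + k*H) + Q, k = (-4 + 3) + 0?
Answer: 10609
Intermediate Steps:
k = -1 (k = -1 + 0 = -1)
o(H) = 13 + H² - H (o(H) = (H² - H) + 13 = 13 + H² - H)
(o(-4) - 7*(-3 - 7))² = ((13 + (-4)² - 1*(-4)) - 7*(-3 - 7))² = ((13 + 16 + 4) - 7*(-10))² = (33 + 70)² = 103² = 10609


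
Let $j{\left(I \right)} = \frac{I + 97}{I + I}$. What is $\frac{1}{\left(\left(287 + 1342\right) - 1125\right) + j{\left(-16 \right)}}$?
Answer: $\frac{32}{16047} \approx 0.0019941$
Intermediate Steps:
$j{\left(I \right)} = \frac{97 + I}{2 I}$
$\frac{1}{\left(\left(287 + 1342\right) - 1125\right) + j{\left(-16 \right)}} = \frac{1}{\left(\left(287 + 1342\right) - 1125\right) + \frac{97 - 16}{2 \left(-16\right)}} = \frac{1}{\left(1629 - 1125\right) + \frac{1}{2} \left(- \frac{1}{16}\right) 81} = \frac{1}{504 - \frac{81}{32}} = \frac{1}{\frac{16047}{32}} = \frac{32}{16047}$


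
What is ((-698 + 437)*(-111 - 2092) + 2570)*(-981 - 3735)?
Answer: -2723739948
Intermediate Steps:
((-698 + 437)*(-111 - 2092) + 2570)*(-981 - 3735) = (-261*(-2203) + 2570)*(-4716) = (574983 + 2570)*(-4716) = 577553*(-4716) = -2723739948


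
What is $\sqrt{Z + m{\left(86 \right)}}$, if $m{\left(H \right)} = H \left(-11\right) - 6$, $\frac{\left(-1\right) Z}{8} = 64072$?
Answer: $2 i \sqrt{128382} \approx 716.61 i$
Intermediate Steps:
$Z = -512576$ ($Z = \left(-8\right) 64072 = -512576$)
$m{\left(H \right)} = -6 - 11 H$ ($m{\left(H \right)} = - 11 H - 6 = -6 - 11 H$)
$\sqrt{Z + m{\left(86 \right)}} = \sqrt{-512576 - 952} = \sqrt{-513528} = 2 i \sqrt{128382}$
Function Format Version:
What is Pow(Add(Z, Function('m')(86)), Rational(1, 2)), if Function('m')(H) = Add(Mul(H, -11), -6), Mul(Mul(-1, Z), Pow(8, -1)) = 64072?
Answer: Mul(2, I, Pow(128382, Rational(1, 2))) ≈ Mul(716.61, I)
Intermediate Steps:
Z = -512576 (Z = Mul(-8, 64072) = -512576)
Function('m')(H) = Add(-6, Mul(-11, H)) (Function('m')(H) = Add(Mul(-11, H), -6) = Add(-6, Mul(-11, H)))
Pow(Add(Z, Function('m')(86)), Rational(1, 2)) = Pow(Add(-512576, Add(-6, Mul(-11, 86))), Rational(1, 2)) = Pow(Add(-512576, Add(-6, -946)), Rational(1, 2)) = Pow(Add(-512576, -952), Rational(1, 2)) = Pow(-513528, Rational(1, 2)) = Mul(2, I, Pow(128382, Rational(1, 2)))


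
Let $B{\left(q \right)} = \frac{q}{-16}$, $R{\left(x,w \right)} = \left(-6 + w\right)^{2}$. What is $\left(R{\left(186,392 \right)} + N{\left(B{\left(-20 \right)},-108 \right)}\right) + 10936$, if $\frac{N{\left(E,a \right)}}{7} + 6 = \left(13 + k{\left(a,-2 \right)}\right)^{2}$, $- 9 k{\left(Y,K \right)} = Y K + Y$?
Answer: $159897$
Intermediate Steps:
$k{\left(Y,K \right)} = - \frac{Y}{9} - \frac{K Y}{9}$ ($k{\left(Y,K \right)} = - \frac{Y K + Y}{9} = - \frac{K Y + Y}{9} = - \frac{Y + K Y}{9} = - \frac{Y}{9} - \frac{K Y}{9}$)
$B{\left(q \right)} = - \frac{q}{16}$ ($B{\left(q \right)} = q \left(- \frac{1}{16}\right) = - \frac{q}{16}$)
$N{\left(E,a \right)} = -42 + 7 \left(13 + \frac{a}{9}\right)^{2}$ ($N{\left(E,a \right)} = -42 + 7 \left(13 - \frac{a \left(1 - 2\right)}{9}\right)^{2} = -42 + 7 \left(13 - \frac{1}{9} a \left(-1\right)\right)^{2} = -42 + 7 \left(13 + \frac{a}{9}\right)^{2}$)
$\left(R{\left(186,392 \right)} + N{\left(B{\left(-20 \right)},-108 \right)}\right) + 10936 = \left(\left(-6 + 392\right)^{2} - \left(42 - \frac{7 \left(117 - 108\right)^{2}}{81}\right)\right) + 10936 = \left(386^{2} - \left(42 - \frac{7 \cdot 9^{2}}{81}\right)\right) + 10936 = \left(148996 + \left(-42 + \frac{7}{81} \cdot 81\right)\right) + 10936 = \left(148996 + \left(-42 + 7\right)\right) + 10936 = \left(148996 - 35\right) + 10936 = 148961 + 10936 = 159897$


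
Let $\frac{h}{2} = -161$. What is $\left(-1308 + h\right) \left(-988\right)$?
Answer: $1610440$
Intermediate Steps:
$h = -322$ ($h = 2 \left(-161\right) = -322$)
$\left(-1308 + h\right) \left(-988\right) = \left(-1308 - 322\right) \left(-988\right) = \left(-1630\right) \left(-988\right) = 1610440$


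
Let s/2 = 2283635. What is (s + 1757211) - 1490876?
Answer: 4833605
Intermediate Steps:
s = 4567270 (s = 2*2283635 = 4567270)
(s + 1757211) - 1490876 = (4567270 + 1757211) - 1490876 = 6324481 - 1490876 = 4833605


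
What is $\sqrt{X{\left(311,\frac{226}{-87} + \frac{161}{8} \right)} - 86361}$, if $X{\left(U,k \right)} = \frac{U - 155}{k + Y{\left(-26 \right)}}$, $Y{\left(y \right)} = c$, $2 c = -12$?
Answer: $\frac{i \sqrt{5558059427721}}{8023} \approx 293.85 i$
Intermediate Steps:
$c = -6$ ($c = \frac{1}{2} \left(-12\right) = -6$)
$Y{\left(y \right)} = -6$
$X{\left(U,k \right)} = \frac{-155 + U}{-6 + k}$ ($X{\left(U,k \right)} = \frac{U - 155}{k - 6} = \frac{-155 + U}{-6 + k}$)
$\sqrt{X{\left(311,\frac{226}{-87} + \frac{161}{8} \right)} - 86361} = \sqrt{\frac{-155 + 311}{-6 + \left(\frac{226}{-87} + \frac{161}{8}\right)} - 86361} = \sqrt{\frac{1}{-6 + \left(226 \left(- \frac{1}{87}\right) + 161 \cdot \frac{1}{8}\right)} 156 - 86361} = \sqrt{\frac{1}{-6 + \left(- \frac{226}{87} + \frac{161}{8}\right)} 156 - 86361} = \sqrt{\frac{1}{-6 + \frac{12199}{696}} \cdot 156 - 86361} = \sqrt{\frac{1}{\frac{8023}{696}} \cdot 156 - 86361} = \sqrt{\frac{696}{8023} \cdot 156 - 86361} = \sqrt{\frac{108576}{8023} - 86361} = \sqrt{- \frac{692765727}{8023}} = \frac{i \sqrt{5558059427721}}{8023}$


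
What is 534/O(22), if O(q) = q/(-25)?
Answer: -6675/11 ≈ -606.82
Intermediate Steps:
O(q) = -q/25 (O(q) = q*(-1/25) = -q/25)
534/O(22) = 534/((-1/25*22)) = 534/(-22/25) = 534*(-25/22) = -6675/11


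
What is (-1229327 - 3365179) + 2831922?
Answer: -1762584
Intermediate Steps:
(-1229327 - 3365179) + 2831922 = -4594506 + 2831922 = -1762584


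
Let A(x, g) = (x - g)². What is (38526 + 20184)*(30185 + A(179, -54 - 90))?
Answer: 7897316940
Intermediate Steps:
(38526 + 20184)*(30185 + A(179, -54 - 90)) = (38526 + 20184)*(30185 + ((-54 - 90) - 1*179)²) = 58710*(30185 + (-144 - 179)²) = 58710*(30185 + (-323)²) = 58710*(30185 + 104329) = 58710*134514 = 7897316940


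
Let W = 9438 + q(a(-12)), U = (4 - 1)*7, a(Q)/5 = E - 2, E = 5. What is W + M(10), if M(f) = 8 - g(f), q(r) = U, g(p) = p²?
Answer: 9367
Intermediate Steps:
a(Q) = 15 (a(Q) = 5*(5 - 2) = 5*3 = 15)
U = 21 (U = 3*7 = 21)
q(r) = 21
M(f) = 8 - f²
W = 9459 (W = 9438 + 21 = 9459)
W + M(10) = 9459 + (8 - 1*10²) = 9459 + (8 - 1*100) = 9459 + (8 - 100) = 9459 - 92 = 9367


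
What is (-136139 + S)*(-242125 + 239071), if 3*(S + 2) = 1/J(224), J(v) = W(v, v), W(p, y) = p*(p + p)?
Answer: 20861907031555/50176 ≈ 4.1577e+8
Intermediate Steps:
W(p, y) = 2*p**2 (W(p, y) = p*(2*p) = 2*p**2)
J(v) = 2*v**2
S = -602111/301056 (S = -2 + 1/(3*((2*224**2))) = -2 + 1/(3*((2*50176))) = -2 + (1/3)/100352 = -2 + (1/3)*(1/100352) = -2 + 1/301056 = -602111/301056 ≈ -2.0000)
(-136139 + S)*(-242125 + 239071) = (-136139 - 602111/301056)*(-242125 + 239071) = -40986064895/301056*(-3054) = 20861907031555/50176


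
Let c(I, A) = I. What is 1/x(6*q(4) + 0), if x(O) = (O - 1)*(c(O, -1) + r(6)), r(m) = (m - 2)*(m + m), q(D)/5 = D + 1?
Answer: 1/29502 ≈ 3.3896e-5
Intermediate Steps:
q(D) = 5 + 5*D (q(D) = 5*(D + 1) = 5*(1 + D) = 5 + 5*D)
r(m) = 2*m*(-2 + m) (r(m) = (-2 + m)*(2*m) = 2*m*(-2 + m))
x(O) = (-1 + O)*(48 + O) (x(O) = (O - 1)*(O + 2*6*(-2 + 6)) = (-1 + O)*(O + 2*6*4) = (-1 + O)*(O + 48) = (-1 + O)*(48 + O))
1/x(6*q(4) + 0) = 1/(-48 + (6*(5 + 5*4) + 0)² + 47*(6*(5 + 5*4) + 0)) = 1/(-48 + (6*(5 + 20) + 0)² + 47*(6*(5 + 20) + 0)) = 1/(-48 + (6*25 + 0)² + 47*(6*25 + 0)) = 1/(-48 + (150 + 0)² + 47*(150 + 0)) = 1/(-48 + 150² + 47*150) = 1/(-48 + 22500 + 7050) = 1/29502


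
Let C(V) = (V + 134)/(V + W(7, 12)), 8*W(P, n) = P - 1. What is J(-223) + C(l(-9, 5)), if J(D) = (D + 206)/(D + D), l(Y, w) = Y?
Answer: -222439/14718 ≈ -15.113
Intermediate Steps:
W(P, n) = -1/8 + P/8 (W(P, n) = (P - 1)/8 = (-1 + P)/8 = -1/8 + P/8)
J(D) = (206 + D)/(2*D) (J(D) = (206 + D)/((2*D)) = (206 + D)*(1/(2*D)) = (206 + D)/(2*D))
C(V) = (134 + V)/(3/4 + V) (C(V) = (V + 134)/(V + (-1/8 + (1/8)*7)) = (134 + V)/(V + (-1/8 + 7/8)) = (134 + V)/(V + 3/4) = (134 + V)/(3/4 + V))
J(-223) + C(l(-9, 5)) = (1/2)*(206 - 223)/(-223) + 4*(134 - 9)/(3 + 4*(-9)) = (1/2)*(-1/223)*(-17) + 4*125/(3 - 36) = 17/446 + 4*125/(-33) = 17/446 + 4*(-1/33)*125 = 17/446 - 500/33 = -222439/14718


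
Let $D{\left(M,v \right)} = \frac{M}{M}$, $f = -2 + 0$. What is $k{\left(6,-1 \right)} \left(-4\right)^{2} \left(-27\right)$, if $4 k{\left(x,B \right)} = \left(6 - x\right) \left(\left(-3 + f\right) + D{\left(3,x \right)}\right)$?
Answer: $0$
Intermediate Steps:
$f = -2$
$D{\left(M,v \right)} = 1$
$k{\left(x,B \right)} = -6 + x$ ($k{\left(x,B \right)} = \frac{\left(6 - x\right) \left(\left(-3 - 2\right) + 1\right)}{4} = \frac{\left(6 - x\right) \left(-5 + 1\right)}{4} = \frac{\left(6 - x\right) \left(-4\right)}{4} = \frac{-24 + 4 x}{4} = -6 + x$)
$k{\left(6,-1 \right)} \left(-4\right)^{2} \left(-27\right) = \left(-6 + 6\right) \left(-4\right)^{2} \left(-27\right) = 0 \cdot 16 \left(-27\right) = 0 \left(-27\right) = 0$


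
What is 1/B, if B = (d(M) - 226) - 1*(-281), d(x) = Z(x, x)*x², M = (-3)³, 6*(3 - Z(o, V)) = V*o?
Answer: -2/172663 ≈ -1.1583e-5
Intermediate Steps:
Z(o, V) = 3 - V*o/6
M = -27
d(x) = x²*(3 - x²/6) (d(x) = (3 - x*x/6)*x² = (3 - x²/6)*x² = x²*(3 - x²/6))
B = -172663/2 (B = ((⅙)*(-27)²*(18 - 1*(-27)²) - 226) - 1*(-281) = ((⅙)*729*(18 - 1*729) - 226) + 281 = ((⅙)*729*(18 - 729) - 226) + 281 = ((⅙)*729*(-711) - 226) + 281 = (-172773/2 - 226) + 281 = -173225/2 + 281 = -172663/2 ≈ -86332.)
1/B = 1/(-172663/2) = -2/172663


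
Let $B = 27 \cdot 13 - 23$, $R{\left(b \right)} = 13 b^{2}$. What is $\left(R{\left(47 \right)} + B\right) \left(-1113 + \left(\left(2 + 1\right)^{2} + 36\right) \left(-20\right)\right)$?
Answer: $-58467585$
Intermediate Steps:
$B = 328$ ($B = 351 - 23 = 328$)
$\left(R{\left(47 \right)} + B\right) \left(-1113 + \left(\left(2 + 1\right)^{2} + 36\right) \left(-20\right)\right) = \left(13 \cdot 47^{2} + 328\right) \left(-1113 + \left(\left(2 + 1\right)^{2} + 36\right) \left(-20\right)\right) = \left(13 \cdot 2209 + 328\right) \left(-1113 + \left(3^{2} + 36\right) \left(-20\right)\right) = \left(28717 + 328\right) \left(-1113 + \left(9 + 36\right) \left(-20\right)\right) = 29045 \left(-1113 + 45 \left(-20\right)\right) = 29045 \left(-1113 - 900\right) = 29045 \left(-2013\right) = -58467585$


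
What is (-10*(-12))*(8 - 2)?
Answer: 720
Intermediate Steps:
(-10*(-12))*(8 - 2) = 120*6 = 720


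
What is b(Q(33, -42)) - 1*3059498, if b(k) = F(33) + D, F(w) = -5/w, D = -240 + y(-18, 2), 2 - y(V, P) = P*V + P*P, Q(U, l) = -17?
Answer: -100970237/33 ≈ -3.0597e+6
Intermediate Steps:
y(V, P) = 2 - P² - P*V (y(V, P) = 2 - (P*V + P*P) = 2 - (P*V + P²) = 2 - (P² + P*V) = 2 + (-P² - P*V) = 2 - P² - P*V)
D = -206 (D = -240 + (2 - 1*2² - 1*2*(-18)) = -240 + (2 - 1*4 + 36) = -240 + (2 - 4 + 36) = -240 + 34 = -206)
b(k) = -6803/33 (b(k) = -5/33 - 206 = -6803/33)
b(Q(33, -42)) - 1*3059498 = -6803/33 - 1*3059498 = -6803/33 - 3059498 = -100970237/33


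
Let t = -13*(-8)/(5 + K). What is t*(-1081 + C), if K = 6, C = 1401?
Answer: 33280/11 ≈ 3025.5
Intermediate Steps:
t = 104/11 (t = -13*(-8)/(5 + 6) = -13*(-8)/11 = -13*(-8/11) = 104/11 ≈ 9.4545)
t*(-1081 + C) = 104*(-1081 + 1401)/11 = (104/11)*320 = 33280/11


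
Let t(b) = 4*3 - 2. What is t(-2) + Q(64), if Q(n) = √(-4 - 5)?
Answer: 10 + 3*I ≈ 10.0 + 3.0*I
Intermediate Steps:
Q(n) = 3*I (Q(n) = √(-9) = 3*I)
t(b) = 10 (t(b) = 12 - 2 = 10)
t(-2) + Q(64) = 10 + 3*I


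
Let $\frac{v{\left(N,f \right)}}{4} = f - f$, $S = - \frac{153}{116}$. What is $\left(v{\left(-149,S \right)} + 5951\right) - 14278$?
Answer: $-8327$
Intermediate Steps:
$S = - \frac{153}{116}$ ($S = \left(-153\right) \frac{1}{116} = - \frac{153}{116} \approx -1.319$)
$v{\left(N,f \right)} = 0$ ($v{\left(N,f \right)} = 4 \left(f - f\right) = 4 \cdot 0 = 0$)
$\left(v{\left(-149,S \right)} + 5951\right) - 14278 = \left(0 + 5951\right) - 14278 = 5951 - 14278 = -8327$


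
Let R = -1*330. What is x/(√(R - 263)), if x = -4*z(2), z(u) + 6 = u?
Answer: -16*I*√593/593 ≈ -0.65704*I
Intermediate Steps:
z(u) = -6 + u
R = -330
x = 16 (x = -4*(-6 + 2) = -4*(-4) = 16)
x/(√(R - 263)) = 16/√(-330 - 263) = 16/√(-593) = 16/(I*√593) = -I*√593/593*16 = -16*I*√593/593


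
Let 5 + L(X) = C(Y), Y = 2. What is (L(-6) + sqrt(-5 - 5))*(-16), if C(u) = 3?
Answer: 32 - 16*I*sqrt(10) ≈ 32.0 - 50.596*I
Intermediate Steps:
L(X) = -2 (L(X) = -5 + 3 = -2)
(L(-6) + sqrt(-5 - 5))*(-16) = (-2 + sqrt(-5 - 5))*(-16) = (-2 + sqrt(-10))*(-16) = (-2 + I*sqrt(10))*(-16) = 32 - 16*I*sqrt(10)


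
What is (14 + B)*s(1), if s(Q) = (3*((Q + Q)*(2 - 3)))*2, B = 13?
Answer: -324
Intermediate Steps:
s(Q) = -12*Q (s(Q) = (3*((2*Q)*(-1)))*2 = (3*(-2*Q))*2 = -6*Q*2 = -12*Q)
(14 + B)*s(1) = (14 + 13)*(-12*1) = 27*(-12) = -324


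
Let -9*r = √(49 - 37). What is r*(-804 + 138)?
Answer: 148*√3 ≈ 256.34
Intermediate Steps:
r = -2*√3/9 (r = -√(49 - 37)/9 = -2*√3/9 ≈ -0.38490)
r*(-804 + 138) = (-2*√3/9)*(-804 + 138) = -2*√3/9*(-666) = 148*√3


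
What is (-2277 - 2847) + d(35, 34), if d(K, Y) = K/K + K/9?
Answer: -46072/9 ≈ -5119.1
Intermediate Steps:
d(K, Y) = 1 + K/9 (d(K, Y) = 1 + K*(⅑) = 1 + K/9)
(-2277 - 2847) + d(35, 34) = (-2277 - 2847) + (1 + (⅑)*35) = -5124 + (1 + 35/9) = -5124 + 44/9 = -46072/9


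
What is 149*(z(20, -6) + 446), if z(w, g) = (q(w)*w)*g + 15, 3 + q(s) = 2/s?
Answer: 120541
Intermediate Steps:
q(s) = -3 + 2/s
z(w, g) = 15 + g*w*(-3 + 2/w) (z(w, g) = ((-3 + 2/w)*w)*g + 15 = (w*(-3 + 2/w))*g + 15 = g*w*(-3 + 2/w) + 15 = 15 + g*w*(-3 + 2/w))
149*(z(20, -6) + 446) = 149*((15 - 1*(-6)*(-2 + 3*20)) + 446) = 149*((15 - 1*(-6)*(-2 + 60)) + 446) = 149*((15 - 1*(-6)*58) + 446) = 149*((15 + 348) + 446) = 149*(363 + 446) = 149*809 = 120541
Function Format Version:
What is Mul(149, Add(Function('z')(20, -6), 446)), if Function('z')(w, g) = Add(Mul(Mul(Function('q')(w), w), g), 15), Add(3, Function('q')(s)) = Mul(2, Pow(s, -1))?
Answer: 120541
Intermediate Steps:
Function('q')(s) = Add(-3, Mul(2, Pow(s, -1)))
Function('z')(w, g) = Add(15, Mul(g, w, Add(-3, Mul(2, Pow(w, -1))))) (Function('z')(w, g) = Add(Mul(Mul(Add(-3, Mul(2, Pow(w, -1))), w), g), 15) = Add(Mul(Mul(w, Add(-3, Mul(2, Pow(w, -1)))), g), 15) = Add(Mul(g, w, Add(-3, Mul(2, Pow(w, -1)))), 15) = Add(15, Mul(g, w, Add(-3, Mul(2, Pow(w, -1))))))
Mul(149, Add(Function('z')(20, -6), 446)) = Mul(149, Add(Add(15, Mul(-1, -6, Add(-2, Mul(3, 20)))), 446)) = Mul(149, Add(Add(15, Mul(-1, -6, Add(-2, 60))), 446)) = Mul(149, Add(Add(15, Mul(-1, -6, 58)), 446)) = Mul(149, Add(Add(15, 348), 446)) = Mul(149, Add(363, 446)) = Mul(149, 809) = 120541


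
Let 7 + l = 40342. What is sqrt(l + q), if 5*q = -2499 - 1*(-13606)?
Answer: sqrt(1063910)/5 ≈ 206.29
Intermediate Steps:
l = 40335 (l = -7 + 40342 = 40335)
q = 11107/5 (q = (-2499 - 1*(-13606))/5 = (-2499 + 13606)/5 = (1/5)*11107 = 11107/5 ≈ 2221.4)
sqrt(l + q) = sqrt(40335 + 11107/5) = sqrt(212782/5) = sqrt(1063910)/5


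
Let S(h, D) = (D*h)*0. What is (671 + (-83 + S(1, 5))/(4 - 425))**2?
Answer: 79848065476/177241 ≈ 4.5051e+5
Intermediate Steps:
S(h, D) = 0
(671 + (-83 + S(1, 5))/(4 - 425))**2 = (671 + (-83 + 0)/(4 - 425))**2 = (671 - 83/(-421))**2 = (671 - 83*(-1/421))**2 = (671 + 83/421)**2 = (282574/421)**2 = 79848065476/177241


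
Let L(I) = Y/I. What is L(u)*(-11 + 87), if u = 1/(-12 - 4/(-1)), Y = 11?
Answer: -6688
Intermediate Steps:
u = -⅛ (u = 1/(-12 - 4*(-1)) = 1/(-12 + 4) = 1/(-8) = -⅛ ≈ -0.12500)
L(I) = 11/I
L(u)*(-11 + 87) = (11/(-⅛))*(-11 + 87) = (11*(-8))*76 = -88*76 = -6688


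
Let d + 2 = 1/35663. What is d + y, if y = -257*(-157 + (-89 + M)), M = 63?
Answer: 1677195228/35663 ≈ 47029.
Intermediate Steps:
y = 47031 (y = -257*(-157 + (-89 + 63)) = -257*(-157 - 26) = -257*(-183) = 47031)
d = -71325/35663 (d = -2 + 1/35663 = -71325/35663 ≈ -2.0000)
d + y = -71325/35663 + 47031 = 1677195228/35663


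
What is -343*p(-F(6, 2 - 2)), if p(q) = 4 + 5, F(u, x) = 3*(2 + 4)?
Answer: -3087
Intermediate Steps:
F(u, x) = 18 (F(u, x) = 3*6 = 18)
p(q) = 9
-343*p(-F(6, 2 - 2)) = -343*9 = -3087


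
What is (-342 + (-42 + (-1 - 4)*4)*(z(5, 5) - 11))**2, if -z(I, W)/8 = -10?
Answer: 21344400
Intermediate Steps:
z(I, W) = 80 (z(I, W) = -8*(-10) = 80)
(-342 + (-42 + (-1 - 4)*4)*(z(5, 5) - 11))**2 = (-342 + (-42 + (-1 - 4)*4)*(80 - 11))**2 = (-342 + (-42 - 5*4)*69)**2 = (-342 + (-42 - 20)*69)**2 = (-342 - 62*69)**2 = (-342 - 4278)**2 = (-4620)**2 = 21344400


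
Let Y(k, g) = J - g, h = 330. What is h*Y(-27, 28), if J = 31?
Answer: 990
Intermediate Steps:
Y(k, g) = 31 - g
h*Y(-27, 28) = 330*(31 - 1*28) = 330*(31 - 28) = 330*3 = 990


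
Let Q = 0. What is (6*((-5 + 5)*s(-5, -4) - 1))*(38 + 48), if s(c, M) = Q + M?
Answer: -516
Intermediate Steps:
s(c, M) = M (s(c, M) = 0 + M = M)
(6*((-5 + 5)*s(-5, -4) - 1))*(38 + 48) = (6*((-5 + 5)*(-4) - 1))*(38 + 48) = (6*(0*(-4) - 1))*86 = (6*(0 - 1))*86 = (6*(-1))*86 = -6*86 = -516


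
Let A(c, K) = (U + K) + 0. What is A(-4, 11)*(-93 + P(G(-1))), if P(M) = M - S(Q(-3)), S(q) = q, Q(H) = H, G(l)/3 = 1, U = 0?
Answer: -957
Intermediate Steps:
G(l) = 3 (G(l) = 3*1 = 3)
P(M) = 3 + M (P(M) = M - 1*(-3) = M + 3 = 3 + M)
A(c, K) = K (A(c, K) = (0 + K) + 0 = K + 0 = K)
A(-4, 11)*(-93 + P(G(-1))) = 11*(-93 + (3 + 3)) = 11*(-93 + 6) = 11*(-87) = -957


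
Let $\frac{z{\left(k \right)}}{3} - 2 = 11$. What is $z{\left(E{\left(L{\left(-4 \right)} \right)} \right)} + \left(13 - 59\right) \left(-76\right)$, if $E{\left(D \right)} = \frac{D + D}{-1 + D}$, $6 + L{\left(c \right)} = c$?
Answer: $3535$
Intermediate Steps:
$L{\left(c \right)} = -6 + c$
$E{\left(D \right)} = \frac{2 D}{-1 + D}$
$z{\left(k \right)} = 39$ ($z{\left(k \right)} = 6 + 3 \cdot 11 = 6 + 33 = 39$)
$z{\left(E{\left(L{\left(-4 \right)} \right)} \right)} + \left(13 - 59\right) \left(-76\right) = 39 + \left(13 - 59\right) \left(-76\right) = 39 - -3496 = 39 + 3496 = 3535$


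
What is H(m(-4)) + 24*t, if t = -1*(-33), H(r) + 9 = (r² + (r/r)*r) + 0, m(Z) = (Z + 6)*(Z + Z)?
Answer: 1023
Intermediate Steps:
m(Z) = 2*Z*(6 + Z) (m(Z) = (6 + Z)*(2*Z) = 2*Z*(6 + Z))
H(r) = -9 + r + r² (H(r) = -9 + ((r² + (r/r)*r) + 0) = -9 + ((r² + 1*r) + 0) = -9 + ((r² + r) + 0) = -9 + ((r + r²) + 0) = -9 + (r + r²) = -9 + r + r²)
t = 33
H(m(-4)) + 24*t = (-9 + 2*(-4)*(6 - 4) + (2*(-4)*(6 - 4))²) + 24*33 = (-9 + 2*(-4)*2 + (2*(-4)*2)²) + 792 = (-9 - 16 + (-16)²) + 792 = (-9 - 16 + 256) + 792 = 231 + 792 = 1023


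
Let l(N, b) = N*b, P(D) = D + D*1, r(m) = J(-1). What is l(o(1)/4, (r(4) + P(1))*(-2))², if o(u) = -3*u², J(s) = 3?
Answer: 225/4 ≈ 56.250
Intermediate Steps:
r(m) = 3
P(D) = 2*D (P(D) = D + D = 2*D)
l(o(1)/4, (r(4) + P(1))*(-2))² = ((-3*1²/4)*((3 + 2*1)*(-2)))² = ((-3*1*(¼))*((3 + 2)*(-2)))² = ((-3*¼)*(5*(-2)))² = (-¾*(-10))² = (15/2)² = 225/4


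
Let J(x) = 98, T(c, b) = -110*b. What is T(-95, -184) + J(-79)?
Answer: 20338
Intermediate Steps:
T(-95, -184) + J(-79) = -110*(-184) + 98 = 20240 + 98 = 20338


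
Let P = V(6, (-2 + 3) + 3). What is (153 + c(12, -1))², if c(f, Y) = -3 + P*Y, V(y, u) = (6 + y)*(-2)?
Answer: 30276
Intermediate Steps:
V(y, u) = -12 - 2*y
P = -24 (P = -12 - 2*6 = -12 - 12 = -24)
c(f, Y) = -3 - 24*Y
(153 + c(12, -1))² = (153 + (-3 - 24*(-1)))² = (153 + (-3 + 24))² = (153 + 21)² = 174² = 30276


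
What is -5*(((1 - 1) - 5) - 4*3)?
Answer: 85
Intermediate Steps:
-5*(((1 - 1) - 5) - 4*3) = -5*((0 - 5) - 12) = -5*(-5 - 12) = -5*(-17) = 85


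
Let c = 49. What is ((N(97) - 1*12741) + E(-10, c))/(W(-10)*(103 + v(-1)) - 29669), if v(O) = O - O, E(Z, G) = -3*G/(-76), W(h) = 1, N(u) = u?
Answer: 960797/2247016 ≈ 0.42759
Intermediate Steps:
E(Z, G) = 3*G/76 (E(Z, G) = -3*G*(-1/76) = 3*G/76)
v(O) = 0
((N(97) - 1*12741) + E(-10, c))/(W(-10)*(103 + v(-1)) - 29669) = ((97 - 1*12741) + (3/76)*49)/(1*(103 + 0) - 29669) = ((97 - 12741) + 147/76)/(1*103 - 29669) = (-12644 + 147/76)/(103 - 29669) = -960797/76/(-29566) = -960797/76*(-1/29566) = 960797/2247016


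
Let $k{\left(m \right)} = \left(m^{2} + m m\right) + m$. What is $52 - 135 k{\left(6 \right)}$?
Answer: $-10478$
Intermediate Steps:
$k{\left(m \right)} = m + 2 m^{2}$ ($k{\left(m \right)} = \left(m^{2} + m^{2}\right) + m = 2 m^{2} + m = m + 2 m^{2}$)
$52 - 135 k{\left(6 \right)} = 52 - 135 \cdot 6 \left(1 + 2 \cdot 6\right) = 52 - 135 \cdot 6 \left(1 + 12\right) = 52 - 135 \cdot 6 \cdot 13 = 52 - 10530 = -10478$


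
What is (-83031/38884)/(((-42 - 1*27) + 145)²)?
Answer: -83031/224593984 ≈ -0.00036969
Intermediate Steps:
(-83031/38884)/(((-42 - 1*27) + 145)²) = (-83031*1/38884)/(((-42 - 27) + 145)²) = -83031/(38884*(-69 + 145)²) = -83031/(38884*(76²)) = -83031/38884/5776 = -83031/38884*1/5776 = -83031/224593984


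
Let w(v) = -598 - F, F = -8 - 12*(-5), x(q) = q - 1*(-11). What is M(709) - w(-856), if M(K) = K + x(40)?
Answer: 1410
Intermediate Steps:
x(q) = 11 + q (x(q) = q + 11 = 11 + q)
F = 52 (F = -8 - 2*(-30) = -8 + 60 = 52)
w(v) = -650 (w(v) = -598 - 1*52 = -598 - 52 = -650)
M(K) = 51 + K (M(K) = K + (11 + 40) = K + 51 = 51 + K)
M(709) - w(-856) = (51 + 709) - 1*(-650) = 760 + 650 = 1410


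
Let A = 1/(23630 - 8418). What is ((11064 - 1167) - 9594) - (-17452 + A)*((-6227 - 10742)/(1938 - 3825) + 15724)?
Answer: 7881615363184543/28705044 ≈ 2.7457e+8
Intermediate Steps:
A = 1/15212 ≈ 6.5738e-5
((11064 - 1167) - 9594) - (-17452 + A)*((-6227 - 10742)/(1938 - 3825) + 15724) = ((11064 - 1167) - 9594) - (-17452 + 1/15212)*((-6227 - 10742)/(1938 - 3825) + 15724) = (9897 - 9594) - (-265479823)*(-16969/(-1887) + 15724)/15212 = 303 - (-265479823)*(-16969*(-1/1887) + 15724)/15212 = 303 - (-265479823)*(16969/1887 + 15724)/15212 = 303 - (-265479823)*29688157/(15212*1887) = 303 - 1*(-7881606665556211/28705044) = 303 + 7881606665556211/28705044 = 7881615363184543/28705044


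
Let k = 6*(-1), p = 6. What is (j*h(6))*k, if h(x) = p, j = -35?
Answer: 1260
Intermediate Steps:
h(x) = 6
k = -6
(j*h(6))*k = -35*6*(-6) = -210*(-6) = 1260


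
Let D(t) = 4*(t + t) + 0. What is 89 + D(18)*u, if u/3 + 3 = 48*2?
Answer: 40265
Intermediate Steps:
u = 279 (u = -9 + 3*(48*2) = -9 + 3*96 = -9 + 288 = 279)
D(t) = 8*t (D(t) = 4*(2*t) + 0 = 8*t + 0 = 8*t)
89 + D(18)*u = 89 + (8*18)*279 = 89 + 144*279 = 89 + 40176 = 40265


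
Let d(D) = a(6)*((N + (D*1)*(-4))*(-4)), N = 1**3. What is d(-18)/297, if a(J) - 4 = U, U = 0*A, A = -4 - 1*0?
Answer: -1168/297 ≈ -3.9327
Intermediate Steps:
A = -4 (A = -4 + 0 = -4)
N = 1
U = 0 (U = 0*(-4) = 0)
a(J) = 4 (a(J) = 4 + 0 = 4)
d(D) = -16 + 64*D (d(D) = 4*((1 + (D*1)*(-4))*(-4)) = 4*((1 + D*(-4))*(-4)) = 4*((1 - 4*D)*(-4)) = 4*(-4 + 16*D) = -16 + 64*D)
d(-18)/297 = (-16 + 64*(-18))/297 = (-16 - 1152)*(1/297) = -1168*1/297 = -1168/297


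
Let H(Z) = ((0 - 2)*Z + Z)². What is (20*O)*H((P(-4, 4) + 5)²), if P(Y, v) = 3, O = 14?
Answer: 1146880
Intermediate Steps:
H(Z) = Z² (H(Z) = (-2*Z + Z)² = (-Z)² = Z²)
(20*O)*H((P(-4, 4) + 5)²) = (20*14)*((3 + 5)²)² = 280*(8²)² = 280*64² = 280*4096 = 1146880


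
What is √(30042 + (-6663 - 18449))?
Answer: √4930 ≈ 70.214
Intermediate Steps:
√(30042 + (-6663 - 18449)) = √(30042 - 25112) = √4930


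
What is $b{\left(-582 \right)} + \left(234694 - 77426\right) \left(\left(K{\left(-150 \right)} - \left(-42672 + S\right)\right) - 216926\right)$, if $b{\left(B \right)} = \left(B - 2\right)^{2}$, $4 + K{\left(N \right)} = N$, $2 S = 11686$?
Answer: $-28347373212$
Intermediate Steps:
$S = 5843$ ($S = \frac{1}{2} \cdot 11686 = 5843$)
$K{\left(N \right)} = -4 + N$
$b{\left(B \right)} = \left(-2 + B\right)^{2}$
$b{\left(-582 \right)} + \left(234694 - 77426\right) \left(\left(K{\left(-150 \right)} - \left(-42672 + S\right)\right) - 216926\right) = \left(-2 - 582\right)^{2} + \left(234694 - 77426\right) \left(\left(\left(-4 - 150\right) + \left(42672 - 5843\right)\right) - 216926\right) = \left(-584\right)^{2} + 157268 \left(\left(-154 + \left(42672 - 5843\right)\right) - 216926\right) = 341056 + 157268 \left(\left(-154 + 36829\right) - 216926\right) = 341056 + 157268 \left(36675 - 216926\right) = 341056 + 157268 \left(-180251\right) = 341056 - 28347714268 = -28347373212$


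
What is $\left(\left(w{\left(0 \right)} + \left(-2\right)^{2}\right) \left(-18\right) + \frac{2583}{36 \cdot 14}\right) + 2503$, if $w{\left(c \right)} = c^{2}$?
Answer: $\frac{19489}{8} \approx 2436.1$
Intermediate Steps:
$\left(\left(w{\left(0 \right)} + \left(-2\right)^{2}\right) \left(-18\right) + \frac{2583}{36 \cdot 14}\right) + 2503 = \left(\left(0^{2} + \left(-2\right)^{2}\right) \left(-18\right) + \frac{2583}{36 \cdot 14}\right) + 2503 = \left(\left(0 + 4\right) \left(-18\right) + \frac{2583}{504}\right) + 2503 = \left(4 \left(-18\right) + 2583 \cdot \frac{1}{504}\right) + 2503 = \left(-72 + \frac{41}{8}\right) + 2503 = - \frac{535}{8} + 2503 = \frac{19489}{8}$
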